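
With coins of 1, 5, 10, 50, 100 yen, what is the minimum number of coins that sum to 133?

7

Use the largest denomination that fits, subtract, and repeat.
133 − 1×100→33 − 3×10→3 − 3×1→0
Total coins = 1 + 3 + 3 = 7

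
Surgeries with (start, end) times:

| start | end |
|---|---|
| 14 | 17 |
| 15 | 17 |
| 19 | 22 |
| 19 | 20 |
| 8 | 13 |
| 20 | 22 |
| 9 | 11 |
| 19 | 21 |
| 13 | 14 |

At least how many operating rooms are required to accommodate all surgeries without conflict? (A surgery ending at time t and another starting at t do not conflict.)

3

starts: [8, 9, 13, 14, 15, 19, 19, 19, 20]
ends:   [11, 13, 14, 17, 17, 20, 21, 22, 22]
s8→1 s9→2 e11→1 e13→0 s13→1 e14→0 s14→1 s15→2 e17→1 e17→0 s19→1 s19→2 s19→3  — peak 3.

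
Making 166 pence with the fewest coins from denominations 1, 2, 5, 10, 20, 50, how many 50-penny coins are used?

3

Greedy: take as many of the largest coin as possible, then repeat with the remainder.
166 − 3×50→16 − 1×10→6 − 1×5→1 − 1×1→0
Count of 50: 3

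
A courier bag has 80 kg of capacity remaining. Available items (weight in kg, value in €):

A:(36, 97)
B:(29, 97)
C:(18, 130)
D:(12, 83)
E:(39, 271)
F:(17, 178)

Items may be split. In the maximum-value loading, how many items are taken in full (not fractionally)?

Ratios (sorted): F 10.47, C 7.22, E 6.95, D 6.92, B 3.34, A 2.69
take F (17 @ 178); take C (18 @ 130); take E (39 @ 271); take 6/12 of D → 41.50. Capacity used 80/80.
3 item(s) taken whole; one partial (take 6/12 of D).

3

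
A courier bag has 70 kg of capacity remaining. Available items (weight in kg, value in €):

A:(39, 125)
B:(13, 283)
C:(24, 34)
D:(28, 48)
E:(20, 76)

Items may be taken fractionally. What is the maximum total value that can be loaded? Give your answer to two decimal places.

477.59

Order: B (283/13=21.77) > E (76/20=3.80) > A (125/39=3.21) > D (48/28=1.71) > C (34/24=1.42)
Fill: take B (13 @ 283) → take E (20 @ 76) → take 37/39 of A → 118.59; 70/70 used.
Total value = 477.59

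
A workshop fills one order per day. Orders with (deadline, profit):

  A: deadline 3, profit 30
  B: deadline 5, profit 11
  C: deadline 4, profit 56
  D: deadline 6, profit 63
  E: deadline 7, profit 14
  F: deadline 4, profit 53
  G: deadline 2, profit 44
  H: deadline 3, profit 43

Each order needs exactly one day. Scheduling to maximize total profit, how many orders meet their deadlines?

7

Sort by profit descending; place each in the latest free slot ≤ its deadline.
By profit: D(d6,63), C(d4,56), F(d4,53), G(d2,44), H(d3,43), A(d3,30), E(d7,14), B(d5,11)
D→slot 6; C→slot 4; F→slot 3; G→slot 2; H→slot 1; A skipped; E→slot 7; B→slot 5.
7 of 8 scheduled.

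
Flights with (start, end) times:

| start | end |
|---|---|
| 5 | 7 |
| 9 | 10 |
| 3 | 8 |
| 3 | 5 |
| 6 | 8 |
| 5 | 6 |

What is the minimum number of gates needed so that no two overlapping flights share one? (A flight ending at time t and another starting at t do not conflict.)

3

starts: [3, 3, 5, 5, 6, 9]
ends:   [5, 6, 7, 8, 8, 10]
s3→1 s3→2 e5→1 s5→2 s5→3  — peak 3.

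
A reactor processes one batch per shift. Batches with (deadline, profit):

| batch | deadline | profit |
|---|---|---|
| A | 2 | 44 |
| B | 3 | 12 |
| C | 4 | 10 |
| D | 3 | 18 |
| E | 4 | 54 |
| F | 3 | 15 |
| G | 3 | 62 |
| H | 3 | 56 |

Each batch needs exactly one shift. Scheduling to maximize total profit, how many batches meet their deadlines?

Sort by profit descending; place each in the latest free slot ≤ its deadline.
By profit: G(d3,62), H(d3,56), E(d4,54), A(d2,44), D(d3,18), F(d3,15), B(d3,12), C(d4,10)
G→slot 3; H→slot 2; E→slot 4; A→slot 1; D skipped; F skipped; B skipped; C skipped.
4 of 8 scheduled.

4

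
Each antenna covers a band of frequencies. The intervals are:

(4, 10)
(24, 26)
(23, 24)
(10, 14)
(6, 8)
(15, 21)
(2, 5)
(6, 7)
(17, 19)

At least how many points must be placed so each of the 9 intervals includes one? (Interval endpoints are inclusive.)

5

Process intervals by earliest right end; each time one isn't hit yet, stab at its right endpoint.
By right end: [2,5]  [6,7]  [6,8]  [4,10]  [10,14]  [17,19]  [15,21]  [23,24]  [24,26]
[2,5] uncovered → point at 5; [6,7] uncovered → point at 7; [10,14] uncovered → point at 14; [17,19] uncovered → point at 19; [23,24] uncovered → point at 24.
Points: 5, 7, 14, 19, 24 (5 total).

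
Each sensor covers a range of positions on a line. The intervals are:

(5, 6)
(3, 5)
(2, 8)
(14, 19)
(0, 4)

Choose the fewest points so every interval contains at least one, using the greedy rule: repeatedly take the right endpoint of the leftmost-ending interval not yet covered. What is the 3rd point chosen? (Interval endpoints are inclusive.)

Sort by right endpoint; whenever an interval is uncovered, place a point at its right end.
Sorted: [0,4] [3,5] [5,6] [2,8] [14,19]
{[0,4],[3,5]} hit by 4; {[5,6],[2,8]} hit by 6; {[14,19]} hit by 19.
Points: 4, 6, 19 (3 total).

19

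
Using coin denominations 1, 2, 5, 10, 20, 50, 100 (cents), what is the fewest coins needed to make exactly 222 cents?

222 = 2×100 + 1×20 + 1×2
Total coins = 2 + 1 + 1 = 4

4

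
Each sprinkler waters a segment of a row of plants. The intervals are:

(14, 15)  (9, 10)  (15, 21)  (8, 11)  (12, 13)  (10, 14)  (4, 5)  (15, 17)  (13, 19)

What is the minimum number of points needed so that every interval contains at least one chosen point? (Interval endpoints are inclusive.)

4

Sort by right endpoint; whenever an interval is uncovered, place a point at its right end.
Sorted: [4,5] [9,10] [8,11] [12,13] [10,14] [14,15] [15,17] [13,19] [15,21]
{[4,5]} hit by 5; {[9,10],[8,11]} hit by 10; {[12,13],[10,14]} hit by 13; {[14,15],[15,17],[13,19],[15,21]} hit by 15.
Points: 5, 10, 13, 15 (4 total).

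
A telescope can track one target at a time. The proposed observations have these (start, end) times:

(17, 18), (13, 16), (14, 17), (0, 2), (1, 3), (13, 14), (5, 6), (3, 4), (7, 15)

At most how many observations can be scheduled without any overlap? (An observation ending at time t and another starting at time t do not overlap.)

6

By end time: (0,2), (1,3), (3,4), (5,6), (13,14), (7,15), (13,16), (14,17), (17,18).
Pick (0,2); next start ≥ 2 → (3,4); next start ≥ 4 → (5,6); next start ≥ 6 → (13,14); next start ≥ 14 → (14,17); next start ≥ 17 → (17,18).
Selected 6 observations.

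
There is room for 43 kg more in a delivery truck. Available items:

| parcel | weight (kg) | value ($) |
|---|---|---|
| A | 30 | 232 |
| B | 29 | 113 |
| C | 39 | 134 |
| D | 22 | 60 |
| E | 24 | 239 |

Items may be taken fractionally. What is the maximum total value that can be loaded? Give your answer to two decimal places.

Greedy by value/weight ratio, highest first.
Order: E (239/24=9.96) > A (232/30=7.73) > B (113/29=3.90) > C (134/39=3.44) > D (60/22=2.73)
Fill: take E (24 @ 239) → take 19/30 of A → 146.93; 43/43 used.
Total value = 385.93

385.93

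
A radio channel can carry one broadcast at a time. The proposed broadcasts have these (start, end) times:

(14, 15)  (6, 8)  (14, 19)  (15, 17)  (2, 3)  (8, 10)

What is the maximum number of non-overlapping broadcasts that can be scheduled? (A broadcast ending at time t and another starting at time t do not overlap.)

5

Order by finish time; keep every interval that doesn't clash with the previous kept one.
By end time: (2,3), (6,8), (8,10), (14,15), (15,17), (14,19).
Pick (2,3); next start ≥ 3 → (6,8); next start ≥ 8 → (8,10); next start ≥ 10 → (14,15); next start ≥ 15 → (15,17).
Selected 5 broadcasts.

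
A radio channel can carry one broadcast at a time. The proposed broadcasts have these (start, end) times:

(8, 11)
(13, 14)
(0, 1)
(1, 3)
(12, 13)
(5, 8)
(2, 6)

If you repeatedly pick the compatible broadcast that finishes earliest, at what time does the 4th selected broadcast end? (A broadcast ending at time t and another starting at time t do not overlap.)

11

Sort by end time and greedily take each interval whose start is ≥ the last chosen end.
By end time: (0,1), (1,3), (2,6), (5,8), (8,11), (12,13), (13,14).
Pick (0,1); next start ≥ 1 → (1,3); next start ≥ 3 → (5,8); next start ≥ 8 → (8,11); next start ≥ 11 → (12,13); next start ≥ 13 → (13,14).
Selected: (0,1) (1,3) (5,8) (8,11) (12,13) (13,14)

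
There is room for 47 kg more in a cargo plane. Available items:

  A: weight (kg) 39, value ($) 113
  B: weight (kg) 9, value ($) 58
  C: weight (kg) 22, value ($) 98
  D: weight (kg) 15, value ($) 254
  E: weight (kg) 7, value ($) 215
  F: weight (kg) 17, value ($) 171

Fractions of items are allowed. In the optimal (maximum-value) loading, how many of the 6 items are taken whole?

3

Greedy by value/weight ratio, highest first.
Ratios (sorted): E 30.71, D 16.93, F 10.06, B 6.44, C 4.45, A 2.90
take E (7 @ 215); take D (15 @ 254); take F (17 @ 171); take 8/9 of B → 51.56. Capacity used 47/47.
3 item(s) taken whole; one partial (take 8/9 of B).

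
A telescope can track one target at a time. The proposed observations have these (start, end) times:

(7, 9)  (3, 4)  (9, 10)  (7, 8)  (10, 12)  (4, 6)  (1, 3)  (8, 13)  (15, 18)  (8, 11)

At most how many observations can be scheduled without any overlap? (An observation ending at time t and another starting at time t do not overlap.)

7

By end time: (1,3), (3,4), (4,6), (7,8), (7,9), (9,10), (8,11), (10,12), (8,13), (15,18).
Pick (1,3); next start ≥ 3 → (3,4); next start ≥ 4 → (4,6); next start ≥ 6 → (7,8); next start ≥ 8 → (9,10); next start ≥ 10 → (10,12); next start ≥ 12 → (15,18).
Selected 7 observations.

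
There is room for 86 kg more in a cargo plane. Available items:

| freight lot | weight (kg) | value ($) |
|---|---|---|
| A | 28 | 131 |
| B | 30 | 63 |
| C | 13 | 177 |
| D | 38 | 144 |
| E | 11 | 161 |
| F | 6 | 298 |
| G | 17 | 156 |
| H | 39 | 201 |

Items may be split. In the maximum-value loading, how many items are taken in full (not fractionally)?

Greedy by value/weight ratio, highest first.
Ratios (sorted): F 49.67, E 14.64, C 13.62, G 9.18, H 5.15, A 4.68, D 3.79, B 2.10
take F (6 @ 298); take E (11 @ 161); take C (13 @ 177); take G (17 @ 156); take H (39 @ 201). Capacity used 86/86.
5 item(s) taken whole.

5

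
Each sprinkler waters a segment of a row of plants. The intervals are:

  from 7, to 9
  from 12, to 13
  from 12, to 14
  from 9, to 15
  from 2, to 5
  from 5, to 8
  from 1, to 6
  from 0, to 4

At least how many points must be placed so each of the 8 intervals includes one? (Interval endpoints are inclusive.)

Process intervals by earliest right end; each time one isn't hit yet, stab at its right endpoint.
Sorted: [0,4] [2,5] [1,6] [5,8] [7,9] [12,13] [12,14] [9,15]
{[0,4],[2,5],[1,6]} hit by 4; {[5,8],[7,9]} hit by 8; {[12,13],[12,14],[9,15]} hit by 13.
Points: 4, 8, 13 (3 total).

3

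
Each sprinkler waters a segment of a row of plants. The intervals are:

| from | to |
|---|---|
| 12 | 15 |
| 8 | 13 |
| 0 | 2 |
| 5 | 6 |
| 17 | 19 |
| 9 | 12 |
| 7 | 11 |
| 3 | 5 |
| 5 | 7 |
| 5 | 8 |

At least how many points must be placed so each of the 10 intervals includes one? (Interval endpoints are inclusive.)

5

Sort by right endpoint; whenever an interval is uncovered, place a point at its right end.
By right end: [0,2]  [3,5]  [5,6]  [5,7]  [5,8]  [7,11]  [9,12]  [8,13]  [12,15]  [17,19]
[0,2] uncovered → point at 2; [3,5] uncovered → point at 5; [7,11] uncovered → point at 11; [12,15] uncovered → point at 15; [17,19] uncovered → point at 19.
Points: 2, 5, 11, 15, 19 (5 total).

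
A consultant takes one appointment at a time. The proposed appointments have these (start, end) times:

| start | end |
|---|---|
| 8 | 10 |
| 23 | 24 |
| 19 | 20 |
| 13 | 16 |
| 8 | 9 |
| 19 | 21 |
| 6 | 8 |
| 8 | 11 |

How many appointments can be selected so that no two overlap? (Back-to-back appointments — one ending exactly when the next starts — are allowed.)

5

By end time: (6,8), (8,9), (8,10), (8,11), (13,16), (19,20), (19,21), (23,24).
Pick (6,8); next start ≥ 8 → (8,9); next start ≥ 9 → (13,16); next start ≥ 16 → (19,20); next start ≥ 20 → (23,24).
Selected 5 appointments.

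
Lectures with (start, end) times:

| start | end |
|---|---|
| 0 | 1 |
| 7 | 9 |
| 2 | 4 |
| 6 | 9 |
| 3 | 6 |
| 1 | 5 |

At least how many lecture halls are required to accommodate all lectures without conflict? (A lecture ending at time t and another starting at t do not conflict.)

3

The answer is the maximum number of intervals overlapping at any instant.
Events (time:±→running): 0:+→1 1:-→0 1:+→1 2:+→2 3:+→3 … peak 3.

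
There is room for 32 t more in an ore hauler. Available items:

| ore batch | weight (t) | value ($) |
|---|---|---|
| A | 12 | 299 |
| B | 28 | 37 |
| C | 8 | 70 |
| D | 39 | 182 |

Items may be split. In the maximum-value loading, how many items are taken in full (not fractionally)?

Order: A (299/12=24.92) > C (70/8=8.75) > D (182/39=4.67) > B (37/28=1.32)
Fill: take A (12 @ 299) → take C (8 @ 70) → take 12/39 of D → 56.00; 32/32 used.
2 item(s) taken whole; one partial (take 12/39 of D).

2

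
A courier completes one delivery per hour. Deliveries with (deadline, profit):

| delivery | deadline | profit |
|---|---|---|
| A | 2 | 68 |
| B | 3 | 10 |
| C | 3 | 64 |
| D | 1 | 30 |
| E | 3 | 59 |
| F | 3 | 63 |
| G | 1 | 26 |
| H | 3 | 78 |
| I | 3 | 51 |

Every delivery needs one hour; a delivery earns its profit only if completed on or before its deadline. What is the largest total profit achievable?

210

Profit order: H=78 A=68 C=64 F=63 E=59 I=51 D=30 G=26 B=10
Assign: H→slot 3, A→slot 2, C→slot 1, F skipped, E skipped, I skipped, D skipped, G skipped, B skipped.
Slots: [1:C] [2:A] [3:H]
Profit = 64 + 68 + 78 = 210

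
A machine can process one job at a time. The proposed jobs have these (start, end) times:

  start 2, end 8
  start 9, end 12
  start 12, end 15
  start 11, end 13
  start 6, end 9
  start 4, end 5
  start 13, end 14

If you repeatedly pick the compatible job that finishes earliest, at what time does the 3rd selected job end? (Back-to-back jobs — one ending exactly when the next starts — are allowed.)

Order by finish time; keep every interval that doesn't clash with the previous kept one.
By end time: (4,5), (2,8), (6,9), (9,12), (11,13), (13,14), (12,15).
Pick (4,5); next start ≥ 5 → (6,9); next start ≥ 9 → (9,12); next start ≥ 12 → (13,14).
Selected: (4,5) (6,9) (9,12) (13,14)

12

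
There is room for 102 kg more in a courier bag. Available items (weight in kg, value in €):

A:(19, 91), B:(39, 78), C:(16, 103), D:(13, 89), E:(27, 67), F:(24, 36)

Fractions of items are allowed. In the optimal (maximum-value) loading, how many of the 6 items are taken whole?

4

Greedy by value/weight ratio, highest first.
Ratios (sorted): D 6.85, C 6.44, A 4.79, E 2.48, B 2.00, F 1.50
take D (13 @ 89); take C (16 @ 103); take A (19 @ 91); take E (27 @ 67); take 27/39 of B → 54.00. Capacity used 102/102.
4 item(s) taken whole; one partial (take 27/39 of B).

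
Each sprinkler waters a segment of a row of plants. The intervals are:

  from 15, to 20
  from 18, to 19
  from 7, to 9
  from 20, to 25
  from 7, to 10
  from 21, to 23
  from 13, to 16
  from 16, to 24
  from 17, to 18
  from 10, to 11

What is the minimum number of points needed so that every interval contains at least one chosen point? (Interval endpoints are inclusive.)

5

Process intervals by earliest right end; each time one isn't hit yet, stab at its right endpoint.
Sorted: [7,9] [7,10] [10,11] [13,16] [17,18] [18,19] [15,20] [21,23] [16,24] [20,25]
{[7,9],[7,10]} hit by 9; {[10,11]} hit by 11; {[13,16]} hit by 16; {[17,18],[18,19],[15,20]} hit by 18; {[21,23],[16,24],[20,25]} hit by 23.
Points: 9, 11, 16, 18, 23 (5 total).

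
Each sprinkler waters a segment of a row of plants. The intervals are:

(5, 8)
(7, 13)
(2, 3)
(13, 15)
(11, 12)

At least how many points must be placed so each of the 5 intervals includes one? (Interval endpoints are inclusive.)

By right end: [2,3]  [5,8]  [11,12]  [7,13]  [13,15]
[2,3] uncovered → point at 3; [5,8] uncovered → point at 8; [11,12] uncovered → point at 12; [13,15] uncovered → point at 15.
Points: 3, 8, 12, 15 (4 total).

4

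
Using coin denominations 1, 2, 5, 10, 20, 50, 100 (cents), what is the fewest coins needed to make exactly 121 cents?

Greedy: take as many of the largest coin as possible, then repeat with the remainder.
121 − 1×100→21 − 1×20→1 − 1×1→0
Total coins = 1 + 1 + 1 = 3

3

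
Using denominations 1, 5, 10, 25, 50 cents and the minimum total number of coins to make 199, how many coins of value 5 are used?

199 − 3×50→49 − 1×25→24 − 2×10→4 − 4×1→0
Count of 5: 0

0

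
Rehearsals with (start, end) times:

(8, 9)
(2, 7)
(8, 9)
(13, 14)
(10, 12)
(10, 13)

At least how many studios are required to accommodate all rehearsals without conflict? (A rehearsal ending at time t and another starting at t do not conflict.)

2

starts: [2, 8, 8, 10, 10, 13]
ends:   [7, 9, 9, 12, 13, 14]
s2→1 e7→0 s8→1 s8→2  — peak 2.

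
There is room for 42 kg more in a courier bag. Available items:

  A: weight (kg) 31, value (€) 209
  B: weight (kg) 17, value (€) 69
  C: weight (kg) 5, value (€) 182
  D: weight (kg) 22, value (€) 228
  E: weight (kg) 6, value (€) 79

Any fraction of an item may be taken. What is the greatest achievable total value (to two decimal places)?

549.68

Ratios (sorted): C 36.40, E 13.17, D 10.36, A 6.74, B 4.06
take C (5 @ 182); take E (6 @ 79); take D (22 @ 228); take 9/31 of A → 60.68. Capacity used 42/42.
Total value = 549.68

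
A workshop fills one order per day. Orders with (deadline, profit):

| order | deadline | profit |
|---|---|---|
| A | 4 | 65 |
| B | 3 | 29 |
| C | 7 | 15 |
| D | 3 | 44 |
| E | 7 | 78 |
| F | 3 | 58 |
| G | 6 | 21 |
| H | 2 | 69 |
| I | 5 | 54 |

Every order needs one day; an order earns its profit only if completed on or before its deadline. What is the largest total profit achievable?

Profit order: E=78 H=69 A=65 F=58 I=54 D=44 B=29 G=21 C=15
Assign: E→slot 7, H→slot 2, A→slot 4, F→slot 3, I→slot 5, D→slot 1, B skipped, G→slot 6, C skipped.
Slots: [1:D] [2:H] [3:F] [4:A] [5:I] [6:G] [7:E]
Profit = 44 + 69 + 58 + 65 + 54 + 21 + 78 = 389

389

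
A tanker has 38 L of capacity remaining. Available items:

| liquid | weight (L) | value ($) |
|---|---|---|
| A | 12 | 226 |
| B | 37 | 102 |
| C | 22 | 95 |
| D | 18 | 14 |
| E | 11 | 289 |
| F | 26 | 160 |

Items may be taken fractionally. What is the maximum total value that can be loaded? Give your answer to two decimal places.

607.31

Greedy by value/weight ratio, highest first.
Ratios (sorted): E 26.27, A 18.83, F 6.15, C 4.32, B 2.76, D 0.78
take E (11 @ 289); take A (12 @ 226); take 15/26 of F → 92.31. Capacity used 38/38.
Total value = 607.31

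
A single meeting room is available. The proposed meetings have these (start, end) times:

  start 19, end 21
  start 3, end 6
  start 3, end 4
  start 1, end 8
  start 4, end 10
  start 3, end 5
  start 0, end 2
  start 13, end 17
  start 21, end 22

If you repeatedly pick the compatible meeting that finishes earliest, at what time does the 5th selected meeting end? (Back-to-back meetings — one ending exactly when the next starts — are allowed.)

Greedy by earliest finish: after sorting by end time, pick each interval compatible with the last pick.
Sorted by end: (0,2)  (3,4)  (3,5)  (3,6)  (1,8)  (4,10)  (13,17)  (19,21)  (21,22)
take (0,2); take (3,4); skip (3,5); take (4,10); take (13,17); take (19,21); take (21,22).
Selected: (0,2) (3,4) (4,10) (13,17) (19,21) (21,22)

21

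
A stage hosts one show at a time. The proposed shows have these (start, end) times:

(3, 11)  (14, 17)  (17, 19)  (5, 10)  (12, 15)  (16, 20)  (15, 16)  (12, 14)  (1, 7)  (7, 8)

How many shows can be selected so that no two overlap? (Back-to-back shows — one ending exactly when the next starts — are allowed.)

5

Greedy by earliest finish: after sorting by end time, pick each interval compatible with the last pick.
Sorted by end: (1,7)  (7,8)  (5,10)  (3,11)  (12,14)  (12,15)  (15,16)  (14,17)  (17,19)  (16,20)
take (1,7); take (7,8); take (12,14); skip (12,15); take (15,16); take (17,19).
Selected 5 shows.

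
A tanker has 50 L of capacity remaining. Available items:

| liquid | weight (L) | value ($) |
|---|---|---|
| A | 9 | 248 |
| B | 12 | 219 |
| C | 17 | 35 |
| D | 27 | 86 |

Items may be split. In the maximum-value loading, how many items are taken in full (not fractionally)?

3

Ratios (sorted): A 27.56, B 18.25, D 3.19, C 2.06
take A (9 @ 248); take B (12 @ 219); take D (27 @ 86); take 2/17 of C → 4.12. Capacity used 50/50.
3 item(s) taken whole; one partial (take 2/17 of C).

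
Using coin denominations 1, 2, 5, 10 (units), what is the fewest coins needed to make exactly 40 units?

4

40 = 4×10
Total coins = 4 = 4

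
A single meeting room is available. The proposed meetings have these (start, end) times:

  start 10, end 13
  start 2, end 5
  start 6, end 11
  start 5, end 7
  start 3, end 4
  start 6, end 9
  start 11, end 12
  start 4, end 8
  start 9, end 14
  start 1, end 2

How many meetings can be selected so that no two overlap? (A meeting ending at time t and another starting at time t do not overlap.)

Order by finish time; keep every interval that doesn't clash with the previous kept one.
Sorted by end: (1,2)  (3,4)  (2,5)  (5,7)  (4,8)  (6,9)  (6,11)  (11,12)  (10,13)  (9,14)
take (1,2); take (3,4); take (5,7); skip (6,11); take (11,12); skip (9,14).
Selected 4 meetings.

4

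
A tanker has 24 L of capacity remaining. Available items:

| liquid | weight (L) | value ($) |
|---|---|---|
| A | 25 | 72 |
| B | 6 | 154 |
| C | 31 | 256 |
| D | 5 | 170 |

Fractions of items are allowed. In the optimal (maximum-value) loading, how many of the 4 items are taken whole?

2

Sort by value per unit weight and fill in that order.
Order: D (170/5=34.00) > B (154/6=25.67) > C (256/31=8.26) > A (72/25=2.88)
Fill: take D (5 @ 170) → take B (6 @ 154) → take 13/31 of C → 107.35; 24/24 used.
2 item(s) taken whole; one partial (take 13/31 of C).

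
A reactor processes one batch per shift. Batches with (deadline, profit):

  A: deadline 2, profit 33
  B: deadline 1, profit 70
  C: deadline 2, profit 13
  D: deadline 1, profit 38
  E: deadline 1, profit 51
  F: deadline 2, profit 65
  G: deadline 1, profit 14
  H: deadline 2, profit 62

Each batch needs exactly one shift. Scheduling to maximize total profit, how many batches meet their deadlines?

2

Profit order: B=70 F=65 H=62 E=51 D=38 A=33 G=14 C=13
Assign: B→slot 1, F→slot 2, H skipped, E skipped, D skipped, A skipped, G skipped, C skipped.
Slots: [1:B] [2:F]
2 of 8 scheduled.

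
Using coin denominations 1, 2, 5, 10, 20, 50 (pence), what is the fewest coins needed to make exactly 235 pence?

7

235 − 4×50→35 − 1×20→15 − 1×10→5 − 1×5→0
Total coins = 4 + 1 + 1 + 1 = 7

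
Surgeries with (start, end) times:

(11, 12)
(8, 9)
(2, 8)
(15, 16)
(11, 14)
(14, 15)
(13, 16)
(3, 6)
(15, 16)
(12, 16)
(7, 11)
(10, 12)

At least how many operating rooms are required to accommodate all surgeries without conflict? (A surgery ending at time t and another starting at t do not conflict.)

The answer is the maximum number of intervals overlapping at any instant.
Events (time:±→running): 2:+→1 3:+→2 6:-→1 7:+→2 8:-→1 8:+→2 9:-→1 10:+→2 11:-→1 11:+→2 11:+→3 12:-→2 12:-→1 12:+→2 13:+→3 14:-→2 14:+→3 15:-→2 15:+→3 15:+→4 … peak 4.

4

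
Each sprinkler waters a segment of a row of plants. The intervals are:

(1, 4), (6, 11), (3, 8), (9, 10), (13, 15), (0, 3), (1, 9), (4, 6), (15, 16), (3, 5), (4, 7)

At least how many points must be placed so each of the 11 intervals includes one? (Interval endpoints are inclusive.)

Process intervals by earliest right end; each time one isn't hit yet, stab at its right endpoint.
By right end: [0,3]  [1,4]  [3,5]  [4,6]  [4,7]  [3,8]  [1,9]  [9,10]  [6,11]  [13,15]  [15,16]
[0,3] uncovered → point at 3; [4,6] uncovered → point at 6; [9,10] uncovered → point at 10; [13,15] uncovered → point at 15.
Points: 3, 6, 10, 15 (4 total).

4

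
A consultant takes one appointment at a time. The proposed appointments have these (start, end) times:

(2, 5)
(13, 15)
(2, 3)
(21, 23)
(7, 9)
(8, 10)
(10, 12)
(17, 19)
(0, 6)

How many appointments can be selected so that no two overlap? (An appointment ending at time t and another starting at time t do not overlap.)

By end time: (2,3), (2,5), (0,6), (7,9), (8,10), (10,12), (13,15), (17,19), (21,23).
Pick (2,3); next start ≥ 3 → (7,9); next start ≥ 9 → (10,12); next start ≥ 12 → (13,15); next start ≥ 15 → (17,19); next start ≥ 19 → (21,23).
Selected 6 appointments.

6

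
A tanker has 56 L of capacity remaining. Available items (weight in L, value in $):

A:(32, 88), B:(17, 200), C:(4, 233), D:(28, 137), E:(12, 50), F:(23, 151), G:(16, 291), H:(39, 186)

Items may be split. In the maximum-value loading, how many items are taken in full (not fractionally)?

Greedy by value/weight ratio, highest first.
Ratios (sorted): C 58.25, G 18.19, B 11.76, F 6.57, D 4.89, H 4.77, E 4.17, A 2.75
take C (4 @ 233); take G (16 @ 291); take B (17 @ 200); take 19/23 of F → 124.74. Capacity used 56/56.
3 item(s) taken whole; one partial (take 19/23 of F).

3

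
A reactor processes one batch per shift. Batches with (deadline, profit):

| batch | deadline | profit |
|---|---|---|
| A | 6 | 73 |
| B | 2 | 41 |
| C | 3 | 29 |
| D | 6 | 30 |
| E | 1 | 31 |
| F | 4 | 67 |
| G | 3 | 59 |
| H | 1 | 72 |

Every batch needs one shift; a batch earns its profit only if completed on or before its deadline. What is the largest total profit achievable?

342

Sort by profit descending; place each in the latest free slot ≤ its deadline.
Profit order: A=73 H=72 F=67 G=59 B=41 E=31 D=30 C=29
Assign: A→slot 6, H→slot 1, F→slot 4, G→slot 3, B→slot 2, E skipped, D→slot 5, C skipped.
Slots: [1:H] [2:B] [3:G] [4:F] [5:D] [6:A]
Profit = 72 + 41 + 59 + 67 + 30 + 73 = 342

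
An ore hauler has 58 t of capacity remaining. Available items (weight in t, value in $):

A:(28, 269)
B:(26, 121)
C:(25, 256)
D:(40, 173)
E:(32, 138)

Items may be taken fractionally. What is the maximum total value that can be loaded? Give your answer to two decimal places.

548.27

Sort by value per unit weight and fill in that order.
Ratios (sorted): C 10.24, A 9.61, B 4.65, D 4.33, E 4.31
take C (25 @ 256); take A (28 @ 269); take 5/26 of B → 23.27. Capacity used 58/58.
Total value = 548.27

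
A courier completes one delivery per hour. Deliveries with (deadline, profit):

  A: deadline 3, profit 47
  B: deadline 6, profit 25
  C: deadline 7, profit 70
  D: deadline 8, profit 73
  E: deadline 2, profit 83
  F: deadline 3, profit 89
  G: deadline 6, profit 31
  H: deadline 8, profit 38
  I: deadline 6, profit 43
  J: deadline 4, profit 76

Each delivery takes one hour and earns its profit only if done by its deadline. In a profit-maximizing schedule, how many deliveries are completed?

8

Profit order: F=89 E=83 J=76 D=73 C=70 A=47 I=43 H=38 G=31 B=25
Assign: F→slot 3, E→slot 2, J→slot 4, D→slot 8, C→slot 7, A→slot 1, I→slot 6, H→slot 5, G skipped, B skipped.
Slots: [1:A] [2:E] [3:F] [4:J] [5:H] [6:I] [7:C] [8:D]
8 of 10 scheduled.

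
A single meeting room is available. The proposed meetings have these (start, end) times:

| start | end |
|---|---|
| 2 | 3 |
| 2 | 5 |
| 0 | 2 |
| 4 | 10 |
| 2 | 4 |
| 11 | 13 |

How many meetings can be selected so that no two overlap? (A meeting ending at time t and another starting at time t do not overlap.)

4

By end time: (0,2), (2,3), (2,4), (2,5), (4,10), (11,13).
Pick (0,2); next start ≥ 2 → (2,3); next start ≥ 3 → (4,10); next start ≥ 10 → (11,13).
Selected 4 meetings.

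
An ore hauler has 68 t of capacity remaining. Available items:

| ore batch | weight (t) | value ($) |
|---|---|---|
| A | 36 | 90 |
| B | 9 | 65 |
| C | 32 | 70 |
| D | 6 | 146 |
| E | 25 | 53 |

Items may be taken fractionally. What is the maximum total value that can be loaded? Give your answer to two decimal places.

Greedy by value/weight ratio, highest first.
Order: D (146/6=24.33) > B (65/9=7.22) > A (90/36=2.50) > C (70/32=2.19) > E (53/25=2.12)
Fill: take D (6 @ 146) → take B (9 @ 65) → take A (36 @ 90) → take 17/32 of C → 37.19; 68/68 used.
Total value = 338.19

338.19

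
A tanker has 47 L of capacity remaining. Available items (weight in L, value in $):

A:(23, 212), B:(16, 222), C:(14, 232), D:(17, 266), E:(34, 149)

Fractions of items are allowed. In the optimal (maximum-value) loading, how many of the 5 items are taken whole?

3

Ratios (sorted): C 16.57, D 15.65, B 13.88, A 9.22, E 4.38
take C (14 @ 232); take D (17 @ 266); take B (16 @ 222). Capacity used 47/47.
3 item(s) taken whole.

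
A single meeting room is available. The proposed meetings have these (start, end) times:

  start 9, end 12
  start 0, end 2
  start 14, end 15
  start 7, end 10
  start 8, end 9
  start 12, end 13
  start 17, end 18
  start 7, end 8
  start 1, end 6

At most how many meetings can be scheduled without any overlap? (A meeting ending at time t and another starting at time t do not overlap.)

7

By end time: (0,2), (1,6), (7,8), (8,9), (7,10), (9,12), (12,13), (14,15), (17,18).
Pick (0,2); next start ≥ 2 → (7,8); next start ≥ 8 → (8,9); next start ≥ 9 → (9,12); next start ≥ 12 → (12,13); next start ≥ 13 → (14,15); next start ≥ 15 → (17,18).
Selected 7 meetings.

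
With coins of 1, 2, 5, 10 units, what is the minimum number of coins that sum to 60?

Greedy: take as many of the largest coin as possible, then repeat with the remainder.
60 − 6×10→0
Total coins = 6 = 6

6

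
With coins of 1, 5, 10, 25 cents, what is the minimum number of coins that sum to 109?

Use the largest denomination that fits, subtract, and repeat.
109 − 4×25→9 − 1×5→4 − 4×1→0
Total coins = 4 + 1 + 4 = 9

9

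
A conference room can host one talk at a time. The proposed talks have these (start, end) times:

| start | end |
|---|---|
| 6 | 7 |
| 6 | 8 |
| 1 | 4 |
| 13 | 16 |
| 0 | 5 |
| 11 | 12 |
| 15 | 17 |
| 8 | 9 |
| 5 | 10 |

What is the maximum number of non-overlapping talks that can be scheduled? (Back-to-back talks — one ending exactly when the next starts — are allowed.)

By end time: (1,4), (0,5), (6,7), (6,8), (8,9), (5,10), (11,12), (13,16), (15,17).
Pick (1,4); next start ≥ 4 → (6,7); next start ≥ 7 → (8,9); next start ≥ 9 → (11,12); next start ≥ 12 → (13,16).
Selected 5 talks.

5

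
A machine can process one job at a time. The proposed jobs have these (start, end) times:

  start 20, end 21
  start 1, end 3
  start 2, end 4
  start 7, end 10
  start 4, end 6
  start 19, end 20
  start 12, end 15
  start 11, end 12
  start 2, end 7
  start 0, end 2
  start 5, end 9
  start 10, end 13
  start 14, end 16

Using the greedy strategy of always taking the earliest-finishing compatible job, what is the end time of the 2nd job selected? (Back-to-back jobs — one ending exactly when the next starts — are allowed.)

Order by finish time; keep every interval that doesn't clash with the previous kept one.
By end time: (0,2), (1,3), (2,4), (4,6), (2,7), (5,9), (7,10), (11,12), (10,13), (12,15), (14,16), (19,20), (20,21).
Pick (0,2); next start ≥ 2 → (2,4); next start ≥ 4 → (4,6); next start ≥ 6 → (7,10); next start ≥ 10 → (11,12); next start ≥ 12 → (12,15); next start ≥ 15 → (19,20); next start ≥ 20 → (20,21).
Selected: (0,2) (2,4) (4,6) (7,10) (11,12) (12,15) (19,20) (20,21)

4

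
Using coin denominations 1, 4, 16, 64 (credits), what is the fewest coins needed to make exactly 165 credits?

Use the largest denomination that fits, subtract, and repeat.
165 − 2×64→37 − 2×16→5 − 1×4→1 − 1×1→0
Total coins = 2 + 2 + 1 + 1 = 6

6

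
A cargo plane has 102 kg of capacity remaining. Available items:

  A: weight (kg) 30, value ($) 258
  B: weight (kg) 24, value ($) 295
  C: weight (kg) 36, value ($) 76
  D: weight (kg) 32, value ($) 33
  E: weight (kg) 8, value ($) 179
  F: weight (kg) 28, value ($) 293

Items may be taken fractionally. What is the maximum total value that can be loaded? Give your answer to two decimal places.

Sort by value per unit weight and fill in that order.
Ratios (sorted): E 22.38, B 12.29, F 10.46, A 8.60, C 2.11, D 1.03
take E (8 @ 179); take B (24 @ 295); take F (28 @ 293); take A (30 @ 258); take 12/36 of C → 25.33. Capacity used 102/102.
Total value = 1050.33

1050.33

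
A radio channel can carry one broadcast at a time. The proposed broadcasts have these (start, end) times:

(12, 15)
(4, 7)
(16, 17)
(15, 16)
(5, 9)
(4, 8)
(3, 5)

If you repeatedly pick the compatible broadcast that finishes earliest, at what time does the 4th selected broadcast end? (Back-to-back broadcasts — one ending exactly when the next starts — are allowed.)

Sorted by end: (3,5)  (4,7)  (4,8)  (5,9)  (12,15)  (15,16)  (16,17)
take (3,5); take (5,9); take (12,15); take (15,16); take (16,17).
Selected: (3,5) (5,9) (12,15) (15,16) (16,17)

16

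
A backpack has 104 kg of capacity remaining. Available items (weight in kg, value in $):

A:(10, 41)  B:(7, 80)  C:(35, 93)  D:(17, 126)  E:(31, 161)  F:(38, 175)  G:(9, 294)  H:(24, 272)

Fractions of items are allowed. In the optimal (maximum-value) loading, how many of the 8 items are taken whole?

Order: G (294/9=32.67) > B (80/7=11.43) > H (272/24=11.33) > D (126/17=7.41) > E (161/31=5.19) > F (175/38=4.61) > A (41/10=4.10) > C (93/35=2.66)
Fill: take G (9 @ 294) → take B (7 @ 80) → take H (24 @ 272) → take D (17 @ 126) → take E (31 @ 161) → take 16/38 of F → 73.68; 104/104 used.
5 item(s) taken whole; one partial (take 16/38 of F).

5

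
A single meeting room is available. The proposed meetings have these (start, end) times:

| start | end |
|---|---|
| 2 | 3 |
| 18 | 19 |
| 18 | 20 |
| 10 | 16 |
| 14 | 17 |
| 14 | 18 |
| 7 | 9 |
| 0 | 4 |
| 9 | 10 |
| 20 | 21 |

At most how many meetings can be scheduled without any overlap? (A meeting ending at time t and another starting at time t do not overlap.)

By end time: (2,3), (0,4), (7,9), (9,10), (10,16), (14,17), (14,18), (18,19), (18,20), (20,21).
Pick (2,3); next start ≥ 3 → (7,9); next start ≥ 9 → (9,10); next start ≥ 10 → (10,16); next start ≥ 16 → (18,19); next start ≥ 19 → (20,21).
Selected 6 meetings.

6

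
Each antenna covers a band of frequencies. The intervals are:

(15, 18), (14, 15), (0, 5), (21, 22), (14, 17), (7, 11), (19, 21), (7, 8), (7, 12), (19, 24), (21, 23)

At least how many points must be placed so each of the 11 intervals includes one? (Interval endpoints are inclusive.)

4

By right end: [0,5]  [7,8]  [7,11]  [7,12]  [14,15]  [14,17]  [15,18]  [19,21]  [21,22]  [21,23]  [19,24]
[0,5] uncovered → point at 5; [7,8] uncovered → point at 8; [14,15] uncovered → point at 15; [19,21] uncovered → point at 21.
Points: 5, 8, 15, 21 (4 total).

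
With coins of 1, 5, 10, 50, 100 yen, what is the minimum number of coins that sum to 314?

8

Use the largest denomination that fits, subtract, and repeat.
314 = 3×100 + 1×10 + 4×1
Total coins = 3 + 1 + 4 = 8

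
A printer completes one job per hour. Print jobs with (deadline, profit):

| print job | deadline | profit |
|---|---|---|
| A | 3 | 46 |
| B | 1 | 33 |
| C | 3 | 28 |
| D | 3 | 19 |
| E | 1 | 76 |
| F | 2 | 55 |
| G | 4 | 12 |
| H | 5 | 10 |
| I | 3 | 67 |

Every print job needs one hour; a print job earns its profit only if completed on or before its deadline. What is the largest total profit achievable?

Sort by profit descending; place each in the latest free slot ≤ its deadline.
By profit: E(d1,76), I(d3,67), F(d2,55), A(d3,46), B(d1,33), C(d3,28), D(d3,19), G(d4,12), H(d5,10)
E→slot 1; I→slot 3; F→slot 2; A skipped; B skipped; C skipped; D skipped; G→slot 4; H→slot 5.
Profit = 76 + 55 + 67 + 12 + 10 = 220

220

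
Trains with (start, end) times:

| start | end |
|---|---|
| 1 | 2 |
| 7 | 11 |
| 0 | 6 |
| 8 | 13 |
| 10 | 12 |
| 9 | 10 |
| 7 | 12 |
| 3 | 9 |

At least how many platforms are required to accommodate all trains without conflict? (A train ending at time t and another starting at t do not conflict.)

4

The answer is the maximum number of intervals overlapping at any instant.
Events (time:±→running): 0:+→1 1:+→2 2:-→1 3:+→2 6:-→1 7:+→2 7:+→3 8:+→4 … peak 4.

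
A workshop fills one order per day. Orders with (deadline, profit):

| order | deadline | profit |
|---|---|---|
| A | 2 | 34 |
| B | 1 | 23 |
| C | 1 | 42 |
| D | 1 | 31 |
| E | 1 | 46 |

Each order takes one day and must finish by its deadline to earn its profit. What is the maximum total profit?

By profit: E(d1,46), C(d1,42), A(d2,34), D(d1,31), B(d1,23)
E→slot 1; C skipped; A→slot 2; D skipped; B skipped.
Profit = 46 + 34 = 80

80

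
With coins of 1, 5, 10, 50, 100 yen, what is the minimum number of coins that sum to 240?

6

240 = 2×100 + 4×10
Total coins = 2 + 4 = 6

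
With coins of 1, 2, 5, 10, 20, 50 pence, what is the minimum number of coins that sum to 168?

7

168 = 3×50 + 1×10 + 1×5 + 1×2 + 1×1
Total coins = 3 + 1 + 1 + 1 + 1 = 7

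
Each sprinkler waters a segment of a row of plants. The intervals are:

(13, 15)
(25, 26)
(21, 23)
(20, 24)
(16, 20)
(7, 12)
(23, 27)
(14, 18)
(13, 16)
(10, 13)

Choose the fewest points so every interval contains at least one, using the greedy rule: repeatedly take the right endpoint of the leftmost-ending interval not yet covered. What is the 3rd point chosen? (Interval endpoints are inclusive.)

20

Sorted: [7,12] [10,13] [13,15] [13,16] [14,18] [16,20] [21,23] [20,24] [25,26] [23,27]
{[7,12],[10,13]} hit by 12; {[13,15],[13,16],[14,18]} hit by 15; {[16,20]} hit by 20; {[21,23],[20,24]} hit by 23; {[25,26],[23,27]} hit by 26.
Points: 12, 15, 20, 23, 26 (5 total).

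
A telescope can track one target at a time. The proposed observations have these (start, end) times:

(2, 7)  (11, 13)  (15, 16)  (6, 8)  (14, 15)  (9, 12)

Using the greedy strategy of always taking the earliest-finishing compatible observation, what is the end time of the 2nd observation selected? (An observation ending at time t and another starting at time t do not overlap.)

Sort by end time and greedily take each interval whose start is ≥ the last chosen end.
By end time: (2,7), (6,8), (9,12), (11,13), (14,15), (15,16).
Pick (2,7); next start ≥ 7 → (9,12); next start ≥ 12 → (14,15); next start ≥ 15 → (15,16).
Selected: (2,7) (9,12) (14,15) (15,16)

12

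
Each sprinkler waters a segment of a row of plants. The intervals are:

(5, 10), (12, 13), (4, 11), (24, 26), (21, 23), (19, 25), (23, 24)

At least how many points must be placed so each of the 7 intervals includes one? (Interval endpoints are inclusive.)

Sort by right endpoint; whenever an interval is uncovered, place a point at its right end.
By right end: [5,10]  [4,11]  [12,13]  [21,23]  [23,24]  [19,25]  [24,26]
[5,10] uncovered → point at 10; [12,13] uncovered → point at 13; [21,23] uncovered → point at 23; [24,26] uncovered → point at 26.
Points: 10, 13, 23, 26 (4 total).

4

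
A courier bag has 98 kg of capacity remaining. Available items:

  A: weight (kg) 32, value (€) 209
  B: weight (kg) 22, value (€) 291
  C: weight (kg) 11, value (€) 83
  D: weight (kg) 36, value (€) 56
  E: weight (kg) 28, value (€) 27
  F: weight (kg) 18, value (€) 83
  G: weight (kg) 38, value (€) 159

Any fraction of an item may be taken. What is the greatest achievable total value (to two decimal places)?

728.76

Order: B (291/22=13.23) > C (83/11=7.55) > A (209/32=6.53) > F (83/18=4.61) > G (159/38=4.18) > D (56/36=1.56) > E (27/28=0.96)
Fill: take B (22 @ 291) → take C (11 @ 83) → take A (32 @ 209) → take F (18 @ 83) → take 15/38 of G → 62.76; 98/98 used.
Total value = 728.76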